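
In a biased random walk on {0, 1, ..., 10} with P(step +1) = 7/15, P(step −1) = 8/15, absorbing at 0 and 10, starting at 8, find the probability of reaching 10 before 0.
P(hit 10 before 0) = (1 − (8/7)^8) / (1 − (8/7)^10) = 35973889/52751105

Let u_k denote P(reach 10 before 0 | start at k). Boundary: u_0 = 0, u_10 = 1. Recurrence: u_k = 7/15·u_{k+1} + 8/15·u_{k-1} for 1 ≤ k ≤ 9. Try u_k = A + B·r^k with r = q/p = (8/15)/(7/15) = 8/7. Substitution satisfies the recurrence; boundary conditions give:
  u_k = (1 − r^k) / (1 − r^N) = (1 − (8/7)^8) / (1 − (8/7)^10) = 35973889/52751105.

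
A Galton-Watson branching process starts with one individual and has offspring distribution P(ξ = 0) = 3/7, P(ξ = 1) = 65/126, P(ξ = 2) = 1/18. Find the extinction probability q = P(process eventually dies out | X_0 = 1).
q = 1

Mean offspring μ = 0·3/7 + 1·65/126 + 2·1/18 = 79/126 ≤ 1. For μ ≤ 1 with offspring not concentrated at 1, the Galton-Watson process goes extinct almost surely, so q = 1.
(Algebraic check: The pgf is f(s) = 3/7 + 65/126·s + 1/18·s². The extinction probability q is the smallest fixed point of f in [0, 1]. Setting s = f(s):
  1/18·s² + (65/126 − 1)·s + 3/7 = 0
  1/18·s² − (3/7 + 1/18)·s + 3/7 = 0
which factors as (s − 1)·(1/18·s − 3/7) = 0, giving roots s = 1 and s = (3/7)/(1/18) = 54/7. Since 54/7 ≥ 1, the smallest root in [0, 1] is s = 1.)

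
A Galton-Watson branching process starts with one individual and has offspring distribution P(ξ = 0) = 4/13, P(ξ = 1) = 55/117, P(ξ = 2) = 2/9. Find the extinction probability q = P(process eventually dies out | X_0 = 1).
q = 1

Mean offspring μ = 0·4/13 + 1·55/117 + 2·2/9 = 107/117 ≤ 1. For μ ≤ 1 with offspring not concentrated at 1, the Galton-Watson process goes extinct almost surely, so q = 1.
(Algebraic check: The pgf is f(s) = 4/13 + 55/117·s + 2/9·s². The extinction probability q is the smallest fixed point of f in [0, 1]. Setting s = f(s):
  2/9·s² + (55/117 − 1)·s + 4/13 = 0
  2/9·s² − (4/13 + 2/9)·s + 4/13 = 0
which factors as (s − 1)·(2/9·s − 4/13) = 0, giving roots s = 1 and s = (4/13)/(2/9) = 18/13. Since 18/13 ≥ 1, the smallest root in [0, 1] is s = 1.)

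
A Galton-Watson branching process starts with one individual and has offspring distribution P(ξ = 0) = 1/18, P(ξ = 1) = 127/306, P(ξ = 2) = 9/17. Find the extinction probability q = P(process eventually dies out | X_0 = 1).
q = 17/162

The pgf is f(s) = 1/18 + 127/306·s + 9/17·s². The extinction probability q is the smallest fixed point of f in [0, 1]. Setting s = f(s):
  9/17·s² + (127/306 − 1)·s + 1/18 = 0
  9/17·s² − (1/18 + 9/17)·s + 1/18 = 0
which factors as (s − 1)·(9/17·s − 1/18) = 0, giving roots s = 1 and s = (1/18)/(9/17) = 17/162.
Mean offspring μ = 127/306 + 2·9/17 = 451/306 > 1 (supercritical), so q < 1. The extinction probability is the smaller root: q = (1/18)/(9/17) = 17/162.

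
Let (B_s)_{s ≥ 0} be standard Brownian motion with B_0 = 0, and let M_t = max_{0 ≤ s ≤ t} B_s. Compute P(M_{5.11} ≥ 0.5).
P(M_{5.11} ≥ 0.5) = 2·P(B_{5.11} ≥ 0.5) = 2(1 − Φ(0.5/√5.11)) ≈ 0.8249

By the reflection principle for Brownian motion, P(M_t ≥ a) = 2 · P(B_t ≥ a) for a ≥ 0. Since B_t ~ N(0, t), P(B_t ≥ 0.5) = 1 − Φ(0.5/√t) = 1 − Φ(0.5/√5.11) = 1 − Φ(0.2212). So
  P(M_{5.11} ≥ 0.5) = 2(1 − Φ(0.2212)) ≈ 0.8249.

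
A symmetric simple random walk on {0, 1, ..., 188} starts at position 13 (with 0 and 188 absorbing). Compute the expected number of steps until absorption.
E[τ | X_0 = 13] = 2275

Let v_k = E[τ | X_0 = k]. Boundary: v_0 = v_188 = 0. Recurrence: v_k = 1 + (v_{k-1} + v_{k+1})/2 for 1 ≤ k ≤ 187. The particular solution to v_k − (v_{k-1} + v_{k+1})/2 = 1 is v_k = −k^2. Adding homogeneous solution A + B k and matching boundaries gives v_k = k (188 − k). Substituting k = 13: v_13 = 13 · 175 = 2275.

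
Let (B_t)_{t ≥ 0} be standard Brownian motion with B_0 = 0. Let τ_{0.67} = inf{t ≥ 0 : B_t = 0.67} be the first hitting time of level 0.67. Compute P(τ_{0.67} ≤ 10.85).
P(τ_{0.67} ≤ 10.85) = 2(1 − Φ(0.67/√10.85)) = 2(1 − Φ(0.2034)) ≈ 0.8388

By the reflection principle for standard BM, P(τ_b ≤ t) = 2 · P(B_t ≥ b). Since B_t ~ N(0, t), P(B_t ≥ 0.67) = 1 − Φ(0.67/√t) = 1 − Φ(0.67/√10.85) = 1 − Φ(0.2034) ≈ 0.41941. Doubling: P(τ_{0.67} ≤ 10.85) ≈ 2 · 0.41941 = 0.83882 ≈ 0.8388.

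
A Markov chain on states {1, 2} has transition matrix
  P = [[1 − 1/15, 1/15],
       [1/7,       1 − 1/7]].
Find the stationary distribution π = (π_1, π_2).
π_1 = 15/22, π_2 = 7/22

Solve πP = π with π_1 + π_2 = 1. From πP = π: π_1 · (1 − 1/15) + π_2 · 1/7 = π_1 ⇒ π_2 · 1/7 = π_1 · 1/15 ⇒ π_2/π_1 = (1/15)/(1/7) = 7/15. Together with π_1 + π_2 = 1:
  π_1 = (1/7)/(1/15 + 1/7) = (1/7)/(22/105) = 15/22,
  π_2 = (1/15)/(1/15 + 1/7) = (1/15)/(22/105) = 7/22.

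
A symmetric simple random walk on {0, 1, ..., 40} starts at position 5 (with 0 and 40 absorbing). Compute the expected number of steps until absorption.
E[τ | X_0 = 5] = 175

Let v_k = E[τ | X_0 = k]. Boundary: v_0 = v_40 = 0. Recurrence: v_k = 1 + (v_{k-1} + v_{k+1})/2 for 1 ≤ k ≤ 39. The particular solution to v_k − (v_{k-1} + v_{k+1})/2 = 1 is v_k = −k^2. Adding homogeneous solution A + B k and matching boundaries gives v_k = k (40 − k). Substituting k = 5: v_5 = 5 · 35 = 175.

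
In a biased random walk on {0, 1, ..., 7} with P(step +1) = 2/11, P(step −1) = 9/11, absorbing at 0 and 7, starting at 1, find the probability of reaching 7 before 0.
P(hit 7 before 0) = (1 − (9/2)^1) / (1 − (9/2)^7) = 64/683263

Let u_k denote P(reach 7 before 0 | start at k). Boundary: u_0 = 0, u_7 = 1. Recurrence: u_k = 2/11·u_{k+1} + 9/11·u_{k-1} for 1 ≤ k ≤ 6. Try u_k = A + B·r^k with r = q/p = (9/11)/(2/11) = 9/2. Substitution satisfies the recurrence; boundary conditions give:
  u_k = (1 − r^k) / (1 − r^N) = (1 − (9/2)^1) / (1 − (9/2)^7) = 64/683263.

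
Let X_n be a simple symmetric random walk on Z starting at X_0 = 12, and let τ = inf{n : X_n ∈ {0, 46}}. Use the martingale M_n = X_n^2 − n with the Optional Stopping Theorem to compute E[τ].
E[τ] = 408

M_n = X_n^2 − n is a martingale (since E[X_{n+1}^2 | F_n] = X_n^2 + 1). By OST (τ has finite mean in a bounded region), E[M_τ] = E[M_0] = X_0^2 − 0 = 12^2 = 144. Also E[M_τ] = E[X_τ^2] − E[τ]. The walk exits at 0 or 46, with P(hit 46 first) = 12/46, so E[X_τ^2] = 46^2 · 12/46 + 0 = 552. Thus E[τ] = E[X_τ^2] − E[M_τ] = 552 − 144 = 408 = 12(46 − 12) = 408.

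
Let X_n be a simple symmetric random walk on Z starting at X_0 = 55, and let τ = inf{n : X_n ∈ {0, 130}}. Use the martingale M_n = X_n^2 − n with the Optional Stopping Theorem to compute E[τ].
E[τ] = 4125

M_n = X_n^2 − n is a martingale (since E[X_{n+1}^2 | F_n] = X_n^2 + 1). By OST (τ has finite mean in a bounded region), E[M_τ] = E[M_0] = X_0^2 − 0 = 55^2 = 3025. Also E[M_τ] = E[X_τ^2] − E[τ]. The walk exits at 0 or 130, with P(hit 130 first) = 55/130, so E[X_τ^2] = 130^2 · 55/130 + 0 = 7150. Thus E[τ] = E[X_τ^2] − E[M_τ] = 7150 − 3025 = 4125 = 55(130 − 55) = 4125.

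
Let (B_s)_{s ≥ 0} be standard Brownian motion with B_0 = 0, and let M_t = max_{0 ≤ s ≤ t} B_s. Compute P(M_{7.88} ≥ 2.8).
P(M_{7.88} ≥ 2.8) = 2·P(B_{7.88} ≥ 2.8) = 2(1 − Φ(2.8/√7.88)) ≈ 0.3185

By the reflection principle for Brownian motion, P(M_t ≥ a) = 2 · P(B_t ≥ a) for a ≥ 0. Since B_t ~ N(0, t), P(B_t ≥ 2.8) = 1 − Φ(2.8/√t) = 1 − Φ(2.8/√7.88) = 1 − Φ(0.9975). So
  P(M_{7.88} ≥ 2.8) = 2(1 − Φ(0.9975)) ≈ 0.3185.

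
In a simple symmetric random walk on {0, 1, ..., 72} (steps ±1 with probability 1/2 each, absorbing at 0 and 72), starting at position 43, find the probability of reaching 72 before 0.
P(hit 72 before 0) = 43/72

Let u_k = P(hit 72 before 0 | start at k). Then u_0 = 0, u_72 = 1, and u_k = u_{k-1}/2 + u_{k+1}/2 for 1 ≤ k ≤ 71. This harmonic recurrence is solved by u_k = k/72, giving u_43 = 43/72.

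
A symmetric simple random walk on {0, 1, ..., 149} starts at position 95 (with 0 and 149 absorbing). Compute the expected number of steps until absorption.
E[τ | X_0 = 95] = 5130

Let v_k = E[τ | X_0 = k]. Boundary: v_0 = v_149 = 0. Recurrence: v_k = 1 + (v_{k-1} + v_{k+1})/2 for 1 ≤ k ≤ 148. The particular solution to v_k − (v_{k-1} + v_{k+1})/2 = 1 is v_k = −k^2. Adding homogeneous solution A + B k and matching boundaries gives v_k = k (149 − k). Substituting k = 95: v_95 = 95 · 54 = 5130.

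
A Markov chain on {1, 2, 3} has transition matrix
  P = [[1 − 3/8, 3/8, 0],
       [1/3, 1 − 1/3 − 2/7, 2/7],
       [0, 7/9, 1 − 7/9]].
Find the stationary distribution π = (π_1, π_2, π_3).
π = (392/995, 441/995, 162/995)

This is a birth-death chain on three states, which satisfies detailed balance: π_1 · P_{12} = π_2 · P_{21} and π_2 · P_{23} = π_3 · P_{32}.
From π_1 · 3/8 = π_2 · 1/3: π_2/π_1 = (3/8)/(1/3) = 9/8.
From π_2 · 2/7 = π_3 · 7/9: π_3/π_2 = (2/7)/(7/9) = 18/49.
Take π_1 proportional to 1; then unnormalized π = (1, 9/8, 81/196). Normalize by dividing by the sum 995/392:
  π = (392/995, 441/995, 162/995).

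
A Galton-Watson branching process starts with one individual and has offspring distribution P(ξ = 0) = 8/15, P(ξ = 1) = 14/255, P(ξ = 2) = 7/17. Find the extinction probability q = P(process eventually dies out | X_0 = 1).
q = 1

Mean offspring μ = 0·8/15 + 1·14/255 + 2·7/17 = 224/255 ≤ 1. For μ ≤ 1 with offspring not concentrated at 1, the Galton-Watson process goes extinct almost surely, so q = 1.
(Algebraic check: The pgf is f(s) = 8/15 + 14/255·s + 7/17·s². The extinction probability q is the smallest fixed point of f in [0, 1]. Setting s = f(s):
  7/17·s² + (14/255 − 1)·s + 8/15 = 0
  7/17·s² − (8/15 + 7/17)·s + 8/15 = 0
which factors as (s − 1)·(7/17·s − 8/15) = 0, giving roots s = 1 and s = (8/15)/(7/17) = 136/105. Since 136/105 ≥ 1, the smallest root in [0, 1] is s = 1.)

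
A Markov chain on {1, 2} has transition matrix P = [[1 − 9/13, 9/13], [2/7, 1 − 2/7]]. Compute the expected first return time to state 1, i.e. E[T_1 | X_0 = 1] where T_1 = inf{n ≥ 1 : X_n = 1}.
E[T_1 | X_0 = 1] = 1/π_1 = 89/26

For an irreducible recurrent Markov chain with stationary distribution π, E[T_i | X_0 = i] = 1/π_i (Kac's formula). Here π_1 = (2/7)/(9/13 + 2/7) = (2/7)/(89/91) = 26/89, so E[T_1 | X_0 = 1] = 1/π_1 = (9/13 + 2/7)/(2/7) = (89/91)/(2/7) = 89/26.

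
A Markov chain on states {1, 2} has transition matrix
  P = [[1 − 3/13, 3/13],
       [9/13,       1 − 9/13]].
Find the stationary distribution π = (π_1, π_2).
π_1 = 3/4, π_2 = 1/4

Solve πP = π with π_1 + π_2 = 1. From πP = π: π_1 · (1 − 3/13) + π_2 · 9/13 = π_1 ⇒ π_2 · 9/13 = π_1 · 3/13 ⇒ π_2/π_1 = (3/13)/(9/13) = 1/3. Together with π_1 + π_2 = 1:
  π_1 = (9/13)/(3/13 + 9/13) = (9/13)/(12/13) = 3/4,
  π_2 = (3/13)/(3/13 + 9/13) = (3/13)/(12/13) = 1/4.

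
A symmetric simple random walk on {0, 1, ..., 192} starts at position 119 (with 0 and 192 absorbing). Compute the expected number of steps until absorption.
E[τ | X_0 = 119] = 8687

Let v_k = E[τ | X_0 = k]. Boundary: v_0 = v_192 = 0. Recurrence: v_k = 1 + (v_{k-1} + v_{k+1})/2 for 1 ≤ k ≤ 191. The particular solution to v_k − (v_{k-1} + v_{k+1})/2 = 1 is v_k = −k^2. Adding homogeneous solution A + B k and matching boundaries gives v_k = k (192 − k). Substituting k = 119: v_119 = 119 · 73 = 8687.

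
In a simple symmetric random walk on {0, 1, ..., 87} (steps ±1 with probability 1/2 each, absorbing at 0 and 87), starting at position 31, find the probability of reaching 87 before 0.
P(hit 87 before 0) = 31/87

Let u_k = P(hit 87 before 0 | start at k). Then u_0 = 0, u_87 = 1, and u_k = u_{k-1}/2 + u_{k+1}/2 for 1 ≤ k ≤ 86. This harmonic recurrence is solved by u_k = k/87, giving u_31 = 31/87.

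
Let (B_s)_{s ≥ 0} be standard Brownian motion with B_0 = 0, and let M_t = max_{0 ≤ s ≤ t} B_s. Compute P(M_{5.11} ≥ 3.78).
P(M_{5.11} ≥ 3.78) = 2·P(B_{5.11} ≥ 3.78) = 2(1 − Φ(3.78/√5.11)) ≈ 0.0945

By the reflection principle for Brownian motion, P(M_t ≥ a) = 2 · P(B_t ≥ a) for a ≥ 0. Since B_t ~ N(0, t), P(B_t ≥ 3.78) = 1 − Φ(3.78/√t) = 1 − Φ(3.78/√5.11) = 1 − Φ(1.6722). So
  P(M_{5.11} ≥ 3.78) = 2(1 − Φ(1.6722)) ≈ 0.0945.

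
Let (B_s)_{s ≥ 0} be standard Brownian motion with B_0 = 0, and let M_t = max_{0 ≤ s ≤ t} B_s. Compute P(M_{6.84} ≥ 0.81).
P(M_{6.84} ≥ 0.81) = 2·P(B_{6.84} ≥ 0.81) = 2(1 − Φ(0.81/√6.84)) ≈ 0.7568

By the reflection principle for Brownian motion, P(M_t ≥ a) = 2 · P(B_t ≥ a) for a ≥ 0. Since B_t ~ N(0, t), P(B_t ≥ 0.81) = 1 − Φ(0.81/√t) = 1 − Φ(0.81/√6.84) = 1 − Φ(0.3097). So
  P(M_{6.84} ≥ 0.81) = 2(1 − Φ(0.3097)) ≈ 0.7568.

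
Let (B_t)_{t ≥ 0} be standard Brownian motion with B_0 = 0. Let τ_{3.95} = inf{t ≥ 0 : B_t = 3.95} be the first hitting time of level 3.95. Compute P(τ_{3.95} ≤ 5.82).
P(τ_{3.95} ≤ 5.82) = 2(1 − Φ(3.95/√5.82)) = 2(1 − Φ(1.6373)) ≈ 0.1016

By the reflection principle for standard BM, P(τ_b ≤ t) = 2 · P(B_t ≥ b). Since B_t ~ N(0, t), P(B_t ≥ 3.95) = 1 − Φ(3.95/√t) = 1 − Φ(3.95/√5.82) = 1 − Φ(1.6373) ≈ 0.05078. Doubling: P(τ_{3.95} ≤ 5.82) ≈ 2 · 0.05078 = 0.10156 ≈ 0.1016.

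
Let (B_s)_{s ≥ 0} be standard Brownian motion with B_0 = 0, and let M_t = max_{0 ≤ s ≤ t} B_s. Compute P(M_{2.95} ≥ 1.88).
P(M_{2.95} ≥ 1.88) = 2·P(B_{2.95} ≥ 1.88) = 2(1 − Φ(1.88/√2.95)) ≈ 0.2737

By the reflection principle for Brownian motion, P(M_t ≥ a) = 2 · P(B_t ≥ a) for a ≥ 0. Since B_t ~ N(0, t), P(B_t ≥ 1.88) = 1 − Φ(1.88/√t) = 1 − Φ(1.88/√2.95) = 1 − Φ(1.0946). So
  P(M_{2.95} ≥ 1.88) = 2(1 − Φ(1.0946)) ≈ 0.2737.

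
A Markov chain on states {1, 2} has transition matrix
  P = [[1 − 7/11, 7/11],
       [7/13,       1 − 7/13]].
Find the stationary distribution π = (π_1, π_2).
π_1 = 11/24, π_2 = 13/24

Solve πP = π with π_1 + π_2 = 1. From πP = π: π_1 · (1 − 7/11) + π_2 · 7/13 = π_1 ⇒ π_2 · 7/13 = π_1 · 7/11 ⇒ π_2/π_1 = (7/11)/(7/13) = 13/11. Together with π_1 + π_2 = 1:
  π_1 = (7/13)/(7/11 + 7/13) = (7/13)/(168/143) = 11/24,
  π_2 = (7/11)/(7/11 + 7/13) = (7/11)/(168/143) = 13/24.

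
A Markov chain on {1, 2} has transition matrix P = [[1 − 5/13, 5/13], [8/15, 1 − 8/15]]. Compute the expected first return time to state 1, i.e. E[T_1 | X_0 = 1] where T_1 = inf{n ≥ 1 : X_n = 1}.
E[T_1 | X_0 = 1] = 1/π_1 = 179/104

For an irreducible recurrent Markov chain with stationary distribution π, E[T_i | X_0 = i] = 1/π_i (Kac's formula). Here π_1 = (8/15)/(5/13 + 8/15) = (8/15)/(179/195) = 104/179, so E[T_1 | X_0 = 1] = 1/π_1 = (5/13 + 8/15)/(8/15) = (179/195)/(8/15) = 179/104.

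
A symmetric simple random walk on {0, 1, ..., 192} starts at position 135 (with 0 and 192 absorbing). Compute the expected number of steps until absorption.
E[τ | X_0 = 135] = 7695

Let v_k = E[τ | X_0 = k]. Boundary: v_0 = v_192 = 0. Recurrence: v_k = 1 + (v_{k-1} + v_{k+1})/2 for 1 ≤ k ≤ 191. The particular solution to v_k − (v_{k-1} + v_{k+1})/2 = 1 is v_k = −k^2. Adding homogeneous solution A + B k and matching boundaries gives v_k = k (192 − k). Substituting k = 135: v_135 = 135 · 57 = 7695.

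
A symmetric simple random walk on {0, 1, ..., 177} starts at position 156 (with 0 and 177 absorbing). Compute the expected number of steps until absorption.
E[τ | X_0 = 156] = 3276

Let v_k = E[τ | X_0 = k]. Boundary: v_0 = v_177 = 0. Recurrence: v_k = 1 + (v_{k-1} + v_{k+1})/2 for 1 ≤ k ≤ 176. The particular solution to v_k − (v_{k-1} + v_{k+1})/2 = 1 is v_k = −k^2. Adding homogeneous solution A + B k and matching boundaries gives v_k = k (177 − k). Substituting k = 156: v_156 = 156 · 21 = 3276.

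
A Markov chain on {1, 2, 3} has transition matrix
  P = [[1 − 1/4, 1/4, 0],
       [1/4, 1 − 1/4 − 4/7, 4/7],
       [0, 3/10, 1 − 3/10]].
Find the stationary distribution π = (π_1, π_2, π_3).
π = (21/82, 21/82, 20/41)

This is a birth-death chain on three states, which satisfies detailed balance: π_1 · P_{12} = π_2 · P_{21} and π_2 · P_{23} = π_3 · P_{32}.
From π_1 · 1/4 = π_2 · 1/4: π_2/π_1 = (1/4)/(1/4) = 1.
From π_2 · 4/7 = π_3 · 3/10: π_3/π_2 = (4/7)/(3/10) = 40/21.
Take π_1 proportional to 1; then unnormalized π = (1, 1, 40/21). Normalize by dividing by the sum 82/21:
  π = (21/82, 21/82, 20/41).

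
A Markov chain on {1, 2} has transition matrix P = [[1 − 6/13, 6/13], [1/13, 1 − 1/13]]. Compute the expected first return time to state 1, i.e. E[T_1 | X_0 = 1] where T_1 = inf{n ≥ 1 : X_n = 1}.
E[T_1 | X_0 = 1] = 1/π_1 = 7

For an irreducible recurrent Markov chain with stationary distribution π, E[T_i | X_0 = i] = 1/π_i (Kac's formula). Here π_1 = (1/13)/(6/13 + 1/13) = (1/13)/(7/13) = 1/7, so E[T_1 | X_0 = 1] = 1/π_1 = (6/13 + 1/13)/(1/13) = (7/13)/(1/13) = 7.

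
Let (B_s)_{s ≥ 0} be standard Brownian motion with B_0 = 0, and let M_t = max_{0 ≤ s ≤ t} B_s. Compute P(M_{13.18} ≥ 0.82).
P(M_{13.18} ≥ 0.82) = 2·P(B_{13.18} ≥ 0.82) = 2(1 − Φ(0.82/√13.18)) ≈ 0.8213

By the reflection principle for Brownian motion, P(M_t ≥ a) = 2 · P(B_t ≥ a) for a ≥ 0. Since B_t ~ N(0, t), P(B_t ≥ 0.82) = 1 − Φ(0.82/√t) = 1 − Φ(0.82/√13.18) = 1 − Φ(0.2259). So
  P(M_{13.18} ≥ 0.82) = 2(1 − Φ(0.2259)) ≈ 0.8213.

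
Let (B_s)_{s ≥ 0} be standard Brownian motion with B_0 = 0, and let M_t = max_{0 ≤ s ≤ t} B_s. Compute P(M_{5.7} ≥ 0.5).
P(M_{5.7} ≥ 0.5) = 2·P(B_{5.7} ≥ 0.5) = 2(1 − Φ(0.5/√5.7)) ≈ 0.8341

By the reflection principle for Brownian motion, P(M_t ≥ a) = 2 · P(B_t ≥ a) for a ≥ 0. Since B_t ~ N(0, t), P(B_t ≥ 0.5) = 1 − Φ(0.5/√t) = 1 − Φ(0.5/√5.7) = 1 − Φ(0.2094). So
  P(M_{5.7} ≥ 0.5) = 2(1 − Φ(0.2094)) ≈ 0.8341.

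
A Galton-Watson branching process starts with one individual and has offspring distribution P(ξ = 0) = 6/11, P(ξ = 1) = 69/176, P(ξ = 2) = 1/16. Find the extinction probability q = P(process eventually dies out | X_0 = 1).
q = 1

Mean offspring μ = 0·6/11 + 1·69/176 + 2·1/16 = 91/176 ≤ 1. For μ ≤ 1 with offspring not concentrated at 1, the Galton-Watson process goes extinct almost surely, so q = 1.
(Algebraic check: The pgf is f(s) = 6/11 + 69/176·s + 1/16·s². The extinction probability q is the smallest fixed point of f in [0, 1]. Setting s = f(s):
  1/16·s² + (69/176 − 1)·s + 6/11 = 0
  1/16·s² − (6/11 + 1/16)·s + 6/11 = 0
which factors as (s − 1)·(1/16·s − 6/11) = 0, giving roots s = 1 and s = (6/11)/(1/16) = 96/11. Since 96/11 ≥ 1, the smallest root in [0, 1] is s = 1.)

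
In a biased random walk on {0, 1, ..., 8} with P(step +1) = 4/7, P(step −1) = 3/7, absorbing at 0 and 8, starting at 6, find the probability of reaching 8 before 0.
P(hit 8 before 0) = (1 − (3/4)^6) / (1 − (3/4)^8) = 7696/8425

Let u_k denote P(reach 8 before 0 | start at k). Boundary: u_0 = 0, u_8 = 1. Recurrence: u_k = 4/7·u_{k+1} + 3/7·u_{k-1} for 1 ≤ k ≤ 7. Try u_k = A + B·r^k with r = q/p = (3/7)/(4/7) = 3/4. Substitution satisfies the recurrence; boundary conditions give:
  u_k = (1 − r^k) / (1 − r^N) = (1 − (3/4)^6) / (1 − (3/4)^8) = 7696/8425.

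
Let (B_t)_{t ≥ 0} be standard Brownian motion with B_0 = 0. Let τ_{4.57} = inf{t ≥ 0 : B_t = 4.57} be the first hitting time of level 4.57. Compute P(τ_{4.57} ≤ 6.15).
P(τ_{4.57} ≤ 6.15) = 2(1 − Φ(4.57/√6.15)) = 2(1 − Φ(1.8428)) ≈ 0.0654

By the reflection principle for standard BM, P(τ_b ≤ t) = 2 · P(B_t ≥ b). Since B_t ~ N(0, t), P(B_t ≥ 4.57) = 1 − Φ(4.57/√t) = 1 − Φ(4.57/√6.15) = 1 − Φ(1.8428) ≈ 0.03268. Doubling: P(τ_{4.57} ≤ 6.15) ≈ 2 · 0.03268 = 0.06536 ≈ 0.0654.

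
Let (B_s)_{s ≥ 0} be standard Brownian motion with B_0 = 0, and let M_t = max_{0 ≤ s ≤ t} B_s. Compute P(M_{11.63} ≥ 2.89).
P(M_{11.63} ≥ 2.89) = 2·P(B_{11.63} ≥ 2.89) = 2(1 − Φ(2.89/√11.63)) ≈ 0.3968

By the reflection principle for Brownian motion, P(M_t ≥ a) = 2 · P(B_t ≥ a) for a ≥ 0. Since B_t ~ N(0, t), P(B_t ≥ 2.89) = 1 − Φ(2.89/√t) = 1 − Φ(2.89/√11.63) = 1 − Φ(0.8474). So
  P(M_{11.63} ≥ 2.89) = 2(1 − Φ(0.8474)) ≈ 0.3968.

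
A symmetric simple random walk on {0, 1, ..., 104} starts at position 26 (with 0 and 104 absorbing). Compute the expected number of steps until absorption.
E[τ | X_0 = 26] = 2028

Let v_k = E[τ | X_0 = k]. Boundary: v_0 = v_104 = 0. Recurrence: v_k = 1 + (v_{k-1} + v_{k+1})/2 for 1 ≤ k ≤ 103. The particular solution to v_k − (v_{k-1} + v_{k+1})/2 = 1 is v_k = −k^2. Adding homogeneous solution A + B k and matching boundaries gives v_k = k (104 − k). Substituting k = 26: v_26 = 26 · 78 = 2028.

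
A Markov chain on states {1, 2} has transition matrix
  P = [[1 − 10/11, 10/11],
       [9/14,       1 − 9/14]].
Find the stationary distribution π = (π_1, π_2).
π_1 = 99/239, π_2 = 140/239

Solve πP = π with π_1 + π_2 = 1. From πP = π: π_1 · (1 − 10/11) + π_2 · 9/14 = π_1 ⇒ π_2 · 9/14 = π_1 · 10/11 ⇒ π_2/π_1 = (10/11)/(9/14) = 140/99. Together with π_1 + π_2 = 1:
  π_1 = (9/14)/(10/11 + 9/14) = (9/14)/(239/154) = 99/239,
  π_2 = (10/11)/(10/11 + 9/14) = (10/11)/(239/154) = 140/239.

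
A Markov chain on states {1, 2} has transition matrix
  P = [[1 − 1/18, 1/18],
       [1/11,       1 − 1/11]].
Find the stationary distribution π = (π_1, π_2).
π_1 = 18/29, π_2 = 11/29

Solve πP = π with π_1 + π_2 = 1. From πP = π: π_1 · (1 − 1/18) + π_2 · 1/11 = π_1 ⇒ π_2 · 1/11 = π_1 · 1/18 ⇒ π_2/π_1 = (1/18)/(1/11) = 11/18. Together with π_1 + π_2 = 1:
  π_1 = (1/11)/(1/18 + 1/11) = (1/11)/(29/198) = 18/29,
  π_2 = (1/18)/(1/18 + 1/11) = (1/18)/(29/198) = 11/29.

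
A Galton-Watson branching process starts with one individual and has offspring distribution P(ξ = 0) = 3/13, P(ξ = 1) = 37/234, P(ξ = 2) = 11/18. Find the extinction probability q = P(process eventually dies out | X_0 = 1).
q = 54/143

The pgf is f(s) = 3/13 + 37/234·s + 11/18·s². The extinction probability q is the smallest fixed point of f in [0, 1]. Setting s = f(s):
  11/18·s² + (37/234 − 1)·s + 3/13 = 0
  11/18·s² − (3/13 + 11/18)·s + 3/13 = 0
which factors as (s − 1)·(11/18·s − 3/13) = 0, giving roots s = 1 and s = (3/13)/(11/18) = 54/143.
Mean offspring μ = 37/234 + 2·11/18 = 323/234 > 1 (supercritical), so q < 1. The extinction probability is the smaller root: q = (3/13)/(11/18) = 54/143.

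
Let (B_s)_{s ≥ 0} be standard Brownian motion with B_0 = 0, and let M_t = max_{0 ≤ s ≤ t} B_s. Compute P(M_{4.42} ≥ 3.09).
P(M_{4.42} ≥ 3.09) = 2·P(B_{4.42} ≥ 3.09) = 2(1 − Φ(3.09/√4.42)) ≈ 0.1416

By the reflection principle for Brownian motion, P(M_t ≥ a) = 2 · P(B_t ≥ a) for a ≥ 0. Since B_t ~ N(0, t), P(B_t ≥ 3.09) = 1 − Φ(3.09/√t) = 1 − Φ(3.09/√4.42) = 1 − Φ(1.4698). So
  P(M_{4.42} ≥ 3.09) = 2(1 − Φ(1.4698)) ≈ 0.1416.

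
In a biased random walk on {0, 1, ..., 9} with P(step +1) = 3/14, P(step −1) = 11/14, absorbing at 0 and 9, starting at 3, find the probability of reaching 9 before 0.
P(hit 9 before 0) = (1 − (11/3)^3) / (1 − (11/3)^9) = 729/1808227

Let u_k denote P(reach 9 before 0 | start at k). Boundary: u_0 = 0, u_9 = 1. Recurrence: u_k = 3/14·u_{k+1} + 11/14·u_{k-1} for 1 ≤ k ≤ 8. Try u_k = A + B·r^k with r = q/p = (11/14)/(3/14) = 11/3. Substitution satisfies the recurrence; boundary conditions give:
  u_k = (1 − r^k) / (1 − r^N) = (1 − (11/3)^3) / (1 − (11/3)^9) = 729/1808227.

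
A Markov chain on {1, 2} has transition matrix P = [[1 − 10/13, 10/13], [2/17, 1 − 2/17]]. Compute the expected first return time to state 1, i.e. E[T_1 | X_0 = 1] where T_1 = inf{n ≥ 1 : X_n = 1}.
E[T_1 | X_0 = 1] = 1/π_1 = 98/13

For an irreducible recurrent Markov chain with stationary distribution π, E[T_i | X_0 = i] = 1/π_i (Kac's formula). Here π_1 = (2/17)/(10/13 + 2/17) = (2/17)/(196/221) = 13/98, so E[T_1 | X_0 = 1] = 1/π_1 = (10/13 + 2/17)/(2/17) = (196/221)/(2/17) = 98/13.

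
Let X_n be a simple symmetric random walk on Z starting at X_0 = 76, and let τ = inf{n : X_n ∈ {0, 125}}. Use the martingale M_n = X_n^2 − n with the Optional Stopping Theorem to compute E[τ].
E[τ] = 3724

M_n = X_n^2 − n is a martingale (since E[X_{n+1}^2 | F_n] = X_n^2 + 1). By OST (τ has finite mean in a bounded region), E[M_τ] = E[M_0] = X_0^2 − 0 = 76^2 = 5776. Also E[M_τ] = E[X_τ^2] − E[τ]. The walk exits at 0 or 125, with P(hit 125 first) = 76/125, so E[X_τ^2] = 125^2 · 76/125 + 0 = 9500. Thus E[τ] = E[X_τ^2] − E[M_τ] = 9500 − 5776 = 3724 = 76(125 − 76) = 3724.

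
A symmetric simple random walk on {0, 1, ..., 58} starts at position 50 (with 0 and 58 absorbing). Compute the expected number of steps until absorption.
E[τ | X_0 = 50] = 400

Let v_k = E[τ | X_0 = k]. Boundary: v_0 = v_58 = 0. Recurrence: v_k = 1 + (v_{k-1} + v_{k+1})/2 for 1 ≤ k ≤ 57. The particular solution to v_k − (v_{k-1} + v_{k+1})/2 = 1 is v_k = −k^2. Adding homogeneous solution A + B k and matching boundaries gives v_k = k (58 − k). Substituting k = 50: v_50 = 50 · 8 = 400.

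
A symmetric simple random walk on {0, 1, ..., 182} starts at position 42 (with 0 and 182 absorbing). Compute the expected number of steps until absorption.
E[τ | X_0 = 42] = 5880

Let v_k = E[τ | X_0 = k]. Boundary: v_0 = v_182 = 0. Recurrence: v_k = 1 + (v_{k-1} + v_{k+1})/2 for 1 ≤ k ≤ 181. The particular solution to v_k − (v_{k-1} + v_{k+1})/2 = 1 is v_k = −k^2. Adding homogeneous solution A + B k and matching boundaries gives v_k = k (182 − k). Substituting k = 42: v_42 = 42 · 140 = 5880.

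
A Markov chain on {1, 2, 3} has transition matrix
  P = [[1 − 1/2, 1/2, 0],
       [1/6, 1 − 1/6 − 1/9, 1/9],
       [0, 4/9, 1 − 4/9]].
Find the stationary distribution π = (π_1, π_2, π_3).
π = (4/19, 12/19, 3/19)

This is a birth-death chain on three states, which satisfies detailed balance: π_1 · P_{12} = π_2 · P_{21} and π_2 · P_{23} = π_3 · P_{32}.
From π_1 · 1/2 = π_2 · 1/6: π_2/π_1 = (1/2)/(1/6) = 3.
From π_2 · 1/9 = π_3 · 4/9: π_3/π_2 = (1/9)/(4/9) = 1/4.
Take π_1 proportional to 1; then unnormalized π = (1, 3, 3/4). Normalize by dividing by the sum 19/4:
  π = (4/19, 12/19, 3/19).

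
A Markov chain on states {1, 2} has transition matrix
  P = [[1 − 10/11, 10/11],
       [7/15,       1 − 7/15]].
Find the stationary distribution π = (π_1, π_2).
π_1 = 77/227, π_2 = 150/227

Solve πP = π with π_1 + π_2 = 1. From πP = π: π_1 · (1 − 10/11) + π_2 · 7/15 = π_1 ⇒ π_2 · 7/15 = π_1 · 10/11 ⇒ π_2/π_1 = (10/11)/(7/15) = 150/77. Together with π_1 + π_2 = 1:
  π_1 = (7/15)/(10/11 + 7/15) = (7/15)/(227/165) = 77/227,
  π_2 = (10/11)/(10/11 + 7/15) = (10/11)/(227/165) = 150/227.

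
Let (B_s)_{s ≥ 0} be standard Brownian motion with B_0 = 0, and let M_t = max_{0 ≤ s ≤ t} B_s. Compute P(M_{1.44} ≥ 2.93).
P(M_{1.44} ≥ 2.93) = 2·P(B_{1.44} ≥ 2.93) = 2(1 − Φ(2.93/√1.44)) ≈ 0.0146

By the reflection principle for Brownian motion, P(M_t ≥ a) = 2 · P(B_t ≥ a) for a ≥ 0. Since B_t ~ N(0, t), P(B_t ≥ 2.93) = 1 − Φ(2.93/√t) = 1 − Φ(2.93/√1.44) = 1 − Φ(2.4417). So
  P(M_{1.44} ≥ 2.93) = 2(1 − Φ(2.4417)) ≈ 0.0146.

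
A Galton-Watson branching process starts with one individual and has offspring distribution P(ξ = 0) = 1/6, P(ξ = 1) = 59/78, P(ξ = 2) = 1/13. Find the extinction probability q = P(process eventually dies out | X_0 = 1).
q = 1

Mean offspring μ = 0·1/6 + 1·59/78 + 2·1/13 = 71/78 ≤ 1. For μ ≤ 1 with offspring not concentrated at 1, the Galton-Watson process goes extinct almost surely, so q = 1.
(Algebraic check: The pgf is f(s) = 1/6 + 59/78·s + 1/13·s². The extinction probability q is the smallest fixed point of f in [0, 1]. Setting s = f(s):
  1/13·s² + (59/78 − 1)·s + 1/6 = 0
  1/13·s² − (1/6 + 1/13)·s + 1/6 = 0
which factors as (s − 1)·(1/13·s − 1/6) = 0, giving roots s = 1 and s = (1/6)/(1/13) = 13/6. Since 13/6 ≥ 1, the smallest root in [0, 1] is s = 1.)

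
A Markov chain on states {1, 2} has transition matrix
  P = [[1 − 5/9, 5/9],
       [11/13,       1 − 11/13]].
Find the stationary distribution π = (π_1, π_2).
π_1 = 99/164, π_2 = 65/164

Solve πP = π with π_1 + π_2 = 1. From πP = π: π_1 · (1 − 5/9) + π_2 · 11/13 = π_1 ⇒ π_2 · 11/13 = π_1 · 5/9 ⇒ π_2/π_1 = (5/9)/(11/13) = 65/99. Together with π_1 + π_2 = 1:
  π_1 = (11/13)/(5/9 + 11/13) = (11/13)/(164/117) = 99/164,
  π_2 = (5/9)/(5/9 + 11/13) = (5/9)/(164/117) = 65/164.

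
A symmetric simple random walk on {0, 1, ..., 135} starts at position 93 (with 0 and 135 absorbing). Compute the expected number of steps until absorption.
E[τ | X_0 = 93] = 3906

Let v_k = E[τ | X_0 = k]. Boundary: v_0 = v_135 = 0. Recurrence: v_k = 1 + (v_{k-1} + v_{k+1})/2 for 1 ≤ k ≤ 134. The particular solution to v_k − (v_{k-1} + v_{k+1})/2 = 1 is v_k = −k^2. Adding homogeneous solution A + B k and matching boundaries gives v_k = k (135 − k). Substituting k = 93: v_93 = 93 · 42 = 3906.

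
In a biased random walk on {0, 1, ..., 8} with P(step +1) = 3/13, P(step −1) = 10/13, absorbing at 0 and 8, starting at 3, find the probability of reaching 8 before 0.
P(hit 8 before 0) = (1 − (10/3)^3) / (1 − (10/3)^8) = 33777/14284777

Let u_k denote P(reach 8 before 0 | start at k). Boundary: u_0 = 0, u_8 = 1. Recurrence: u_k = 3/13·u_{k+1} + 10/13·u_{k-1} for 1 ≤ k ≤ 7. Try u_k = A + B·r^k with r = q/p = (10/13)/(3/13) = 10/3. Substitution satisfies the recurrence; boundary conditions give:
  u_k = (1 − r^k) / (1 − r^N) = (1 − (10/3)^3) / (1 − (10/3)^8) = 33777/14284777.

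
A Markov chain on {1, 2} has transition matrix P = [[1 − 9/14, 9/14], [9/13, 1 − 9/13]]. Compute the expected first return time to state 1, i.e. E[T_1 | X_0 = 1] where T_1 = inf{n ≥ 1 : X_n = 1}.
E[T_1 | X_0 = 1] = 1/π_1 = 27/14

For an irreducible recurrent Markov chain with stationary distribution π, E[T_i | X_0 = i] = 1/π_i (Kac's formula). Here π_1 = (9/13)/(9/14 + 9/13) = (9/13)/(243/182) = 14/27, so E[T_1 | X_0 = 1] = 1/π_1 = (9/14 + 9/13)/(9/13) = (243/182)/(9/13) = 27/14.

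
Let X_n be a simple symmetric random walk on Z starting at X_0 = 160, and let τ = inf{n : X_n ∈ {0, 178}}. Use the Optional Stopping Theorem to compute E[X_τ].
E[X_τ] = 160

X_n is a martingale and τ is a bounded-mean stopping time (indeed τ is finite a.s. with bounded expectation since the walk is in a bounded region). By the OST, E[X_τ] = E[X_0] = 160. Equivalently: E[X_τ] = 178 · P(hit 178 first) + 0 · P(hit 0 first) = 178 · (160/178) = 160.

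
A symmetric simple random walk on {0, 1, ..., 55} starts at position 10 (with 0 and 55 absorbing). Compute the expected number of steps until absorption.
E[τ | X_0 = 10] = 450

Let v_k = E[τ | X_0 = k]. Boundary: v_0 = v_55 = 0. Recurrence: v_k = 1 + (v_{k-1} + v_{k+1})/2 for 1 ≤ k ≤ 54. The particular solution to v_k − (v_{k-1} + v_{k+1})/2 = 1 is v_k = −k^2. Adding homogeneous solution A + B k and matching boundaries gives v_k = k (55 − k). Substituting k = 10: v_10 = 10 · 45 = 450.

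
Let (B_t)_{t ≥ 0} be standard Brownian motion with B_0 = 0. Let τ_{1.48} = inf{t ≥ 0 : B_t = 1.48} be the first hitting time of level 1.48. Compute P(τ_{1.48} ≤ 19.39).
P(τ_{1.48} ≤ 19.39) = 2(1 − Φ(1.48/√19.39)) = 2(1 − Φ(0.3361)) ≈ 0.7368

By the reflection principle for standard BM, P(τ_b ≤ t) = 2 · P(B_t ≥ b). Since B_t ~ N(0, t), P(B_t ≥ 1.48) = 1 − Φ(1.48/√t) = 1 − Φ(1.48/√19.39) = 1 − Φ(0.3361) ≈ 0.36840. Doubling: P(τ_{1.48} ≤ 19.39) ≈ 2 · 0.36840 = 0.73680 ≈ 0.7368.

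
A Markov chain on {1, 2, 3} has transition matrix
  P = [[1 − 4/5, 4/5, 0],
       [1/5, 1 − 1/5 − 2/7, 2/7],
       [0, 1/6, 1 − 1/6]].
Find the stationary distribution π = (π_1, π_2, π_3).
π = (7/83, 28/83, 48/83)

This is a birth-death chain on three states, which satisfies detailed balance: π_1 · P_{12} = π_2 · P_{21} and π_2 · P_{23} = π_3 · P_{32}.
From π_1 · 4/5 = π_2 · 1/5: π_2/π_1 = (4/5)/(1/5) = 4.
From π_2 · 2/7 = π_3 · 1/6: π_3/π_2 = (2/7)/(1/6) = 12/7.
Take π_1 proportional to 1; then unnormalized π = (1, 4, 48/7). Normalize by dividing by the sum 83/7:
  π = (7/83, 28/83, 48/83).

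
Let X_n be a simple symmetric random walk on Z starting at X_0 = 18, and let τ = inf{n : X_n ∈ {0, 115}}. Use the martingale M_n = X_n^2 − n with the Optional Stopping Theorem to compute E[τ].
E[τ] = 1746

M_n = X_n^2 − n is a martingale (since E[X_{n+1}^2 | F_n] = X_n^2 + 1). By OST (τ has finite mean in a bounded region), E[M_τ] = E[M_0] = X_0^2 − 0 = 18^2 = 324. Also E[M_τ] = E[X_τ^2] − E[τ]. The walk exits at 0 or 115, with P(hit 115 first) = 18/115, so E[X_τ^2] = 115^2 · 18/115 + 0 = 2070. Thus E[τ] = E[X_τ^2] − E[M_τ] = 2070 − 324 = 1746 = 18(115 − 18) = 1746.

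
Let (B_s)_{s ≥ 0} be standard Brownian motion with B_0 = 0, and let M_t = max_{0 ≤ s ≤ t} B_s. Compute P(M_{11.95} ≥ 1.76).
P(M_{11.95} ≥ 1.76) = 2·P(B_{11.95} ≥ 1.76) = 2(1 − Φ(1.76/√11.95)) ≈ 0.6107

By the reflection principle for Brownian motion, P(M_t ≥ a) = 2 · P(B_t ≥ a) for a ≥ 0. Since B_t ~ N(0, t), P(B_t ≥ 1.76) = 1 − Φ(1.76/√t) = 1 − Φ(1.76/√11.95) = 1 − Φ(0.5091). So
  P(M_{11.95} ≥ 1.76) = 2(1 − Φ(0.5091)) ≈ 0.6107.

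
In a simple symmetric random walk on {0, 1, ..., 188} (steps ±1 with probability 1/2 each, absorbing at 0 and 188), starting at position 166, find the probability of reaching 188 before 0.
P(hit 188 before 0) = 166/188 = 83/94

Let u_k = P(hit 188 before 0 | start at k). Then u_0 = 0, u_188 = 1, and u_k = u_{k-1}/2 + u_{k+1}/2 for 1 ≤ k ≤ 187. This harmonic recurrence is solved by u_k = k/188, giving u_166 = 166/188 = 83/94.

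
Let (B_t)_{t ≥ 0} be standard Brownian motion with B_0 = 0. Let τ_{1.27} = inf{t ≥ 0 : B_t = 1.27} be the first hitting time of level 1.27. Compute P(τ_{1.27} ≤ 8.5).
P(τ_{1.27} ≤ 8.5) = 2(1 − Φ(1.27/√8.5)) = 2(1 − Φ(0.4356)) ≈ 0.6631

By the reflection principle for standard BM, P(τ_b ≤ t) = 2 · P(B_t ≥ b). Since B_t ~ N(0, t), P(B_t ≥ 1.27) = 1 − Φ(1.27/√t) = 1 − Φ(1.27/√8.5) = 1 − Φ(0.4356) ≈ 0.33156. Doubling: P(τ_{1.27} ≤ 8.5) ≈ 2 · 0.33156 = 0.66312 ≈ 0.6631.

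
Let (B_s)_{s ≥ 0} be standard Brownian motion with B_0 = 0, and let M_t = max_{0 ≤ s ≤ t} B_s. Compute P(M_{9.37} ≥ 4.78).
P(M_{9.37} ≥ 4.78) = 2·P(B_{9.37} ≥ 4.78) = 2(1 − Φ(4.78/√9.37)) ≈ 0.1184

By the reflection principle for Brownian motion, P(M_t ≥ a) = 2 · P(B_t ≥ a) for a ≥ 0. Since B_t ~ N(0, t), P(B_t ≥ 4.78) = 1 − Φ(4.78/√t) = 1 − Φ(4.78/√9.37) = 1 − Φ(1.5616). So
  P(M_{9.37} ≥ 4.78) = 2(1 − Φ(1.5616)) ≈ 0.1184.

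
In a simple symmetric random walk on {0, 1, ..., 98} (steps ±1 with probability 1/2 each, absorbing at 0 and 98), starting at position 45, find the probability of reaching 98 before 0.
P(hit 98 before 0) = 45/98

Let u_k = P(hit 98 before 0 | start at k). Then u_0 = 0, u_98 = 1, and u_k = u_{k-1}/2 + u_{k+1}/2 for 1 ≤ k ≤ 97. This harmonic recurrence is solved by u_k = k/98, giving u_45 = 45/98.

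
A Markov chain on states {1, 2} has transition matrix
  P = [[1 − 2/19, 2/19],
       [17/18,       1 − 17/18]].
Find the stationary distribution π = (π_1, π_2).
π_1 = 323/359, π_2 = 36/359

Solve πP = π with π_1 + π_2 = 1. From πP = π: π_1 · (1 − 2/19) + π_2 · 17/18 = π_1 ⇒ π_2 · 17/18 = π_1 · 2/19 ⇒ π_2/π_1 = (2/19)/(17/18) = 36/323. Together with π_1 + π_2 = 1:
  π_1 = (17/18)/(2/19 + 17/18) = (17/18)/(359/342) = 323/359,
  π_2 = (2/19)/(2/19 + 17/18) = (2/19)/(359/342) = 36/359.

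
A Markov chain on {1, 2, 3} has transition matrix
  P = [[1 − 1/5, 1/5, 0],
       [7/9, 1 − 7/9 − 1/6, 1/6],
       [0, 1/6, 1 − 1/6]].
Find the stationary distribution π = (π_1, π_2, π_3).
π = (35/53, 9/53, 9/53)

This is a birth-death chain on three states, which satisfies detailed balance: π_1 · P_{12} = π_2 · P_{21} and π_2 · P_{23} = π_3 · P_{32}.
From π_1 · 1/5 = π_2 · 7/9: π_2/π_1 = (1/5)/(7/9) = 9/35.
From π_2 · 1/6 = π_3 · 1/6: π_3/π_2 = (1/6)/(1/6) = 1.
Take π_1 proportional to 1; then unnormalized π = (1, 9/35, 9/35). Normalize by dividing by the sum 53/35:
  π = (35/53, 9/53, 9/53).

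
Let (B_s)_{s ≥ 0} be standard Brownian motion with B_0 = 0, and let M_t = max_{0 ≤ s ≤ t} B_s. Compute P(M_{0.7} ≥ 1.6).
P(M_{0.7} ≥ 1.6) = 2·P(B_{0.7} ≥ 1.6) = 2(1 − Φ(1.6/√0.7)) ≈ 0.0558

By the reflection principle for Brownian motion, P(M_t ≥ a) = 2 · P(B_t ≥ a) for a ≥ 0. Since B_t ~ N(0, t), P(B_t ≥ 1.6) = 1 − Φ(1.6/√t) = 1 − Φ(1.6/√0.7) = 1 − Φ(1.9124). So
  P(M_{0.7} ≥ 1.6) = 2(1 − Φ(1.9124)) ≈ 0.0558.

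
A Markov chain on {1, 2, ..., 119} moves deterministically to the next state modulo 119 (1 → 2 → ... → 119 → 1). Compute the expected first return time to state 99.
E[T_99 | X_0 = 99] = 119

The chain cycles deterministically, so starting at state 99 it returns in exactly 119 steps. Equivalently, the stationary distribution is uniform π_j = 1/119 for every state j, so by Kac's formula E[T_99] = 1/π_99 = 119.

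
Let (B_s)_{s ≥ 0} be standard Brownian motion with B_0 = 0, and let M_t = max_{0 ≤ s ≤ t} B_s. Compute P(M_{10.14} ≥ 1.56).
P(M_{10.14} ≥ 1.56) = 2·P(B_{10.14} ≥ 1.56) = 2(1 − Φ(1.56/√10.14)) ≈ 0.6242

By the reflection principle for Brownian motion, P(M_t ≥ a) = 2 · P(B_t ≥ a) for a ≥ 0. Since B_t ~ N(0, t), P(B_t ≥ 1.56) = 1 − Φ(1.56/√t) = 1 − Φ(1.56/√10.14) = 1 − Φ(0.4899). So
  P(M_{10.14} ≥ 1.56) = 2(1 − Φ(0.4899)) ≈ 0.6242.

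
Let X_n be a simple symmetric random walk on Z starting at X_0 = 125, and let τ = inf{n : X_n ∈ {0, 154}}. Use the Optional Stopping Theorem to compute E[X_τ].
E[X_τ] = 125

X_n is a martingale and τ is a bounded-mean stopping time (indeed τ is finite a.s. with bounded expectation since the walk is in a bounded region). By the OST, E[X_τ] = E[X_0] = 125. Equivalently: E[X_τ] = 154 · P(hit 154 first) + 0 · P(hit 0 first) = 154 · (125/154) = 125.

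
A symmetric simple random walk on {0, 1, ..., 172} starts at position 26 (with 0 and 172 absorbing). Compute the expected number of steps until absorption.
E[τ | X_0 = 26] = 3796

Let v_k = E[τ | X_0 = k]. Boundary: v_0 = v_172 = 0. Recurrence: v_k = 1 + (v_{k-1} + v_{k+1})/2 for 1 ≤ k ≤ 171. The particular solution to v_k − (v_{k-1} + v_{k+1})/2 = 1 is v_k = −k^2. Adding homogeneous solution A + B k and matching boundaries gives v_k = k (172 − k). Substituting k = 26: v_26 = 26 · 146 = 3796.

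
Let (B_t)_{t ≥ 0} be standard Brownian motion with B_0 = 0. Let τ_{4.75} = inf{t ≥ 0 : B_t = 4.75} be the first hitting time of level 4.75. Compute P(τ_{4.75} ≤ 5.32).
P(τ_{4.75} ≤ 5.32) = 2(1 − Φ(4.75/√5.32)) = 2(1 − Φ(2.0594)) ≈ 0.0395

By the reflection principle for standard BM, P(τ_b ≤ t) = 2 · P(B_t ≥ b). Since B_t ~ N(0, t), P(B_t ≥ 4.75) = 1 − Φ(4.75/√t) = 1 − Φ(4.75/√5.32) = 1 − Φ(2.0594) ≈ 0.01973. Doubling: P(τ_{4.75} ≤ 5.32) ≈ 2 · 0.01973 = 0.03946 ≈ 0.0395.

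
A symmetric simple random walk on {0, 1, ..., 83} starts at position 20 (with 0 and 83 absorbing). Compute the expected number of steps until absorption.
E[τ | X_0 = 20] = 1260

Let v_k = E[τ | X_0 = k]. Boundary: v_0 = v_83 = 0. Recurrence: v_k = 1 + (v_{k-1} + v_{k+1})/2 for 1 ≤ k ≤ 82. The particular solution to v_k − (v_{k-1} + v_{k+1})/2 = 1 is v_k = −k^2. Adding homogeneous solution A + B k and matching boundaries gives v_k = k (83 − k). Substituting k = 20: v_20 = 20 · 63 = 1260.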